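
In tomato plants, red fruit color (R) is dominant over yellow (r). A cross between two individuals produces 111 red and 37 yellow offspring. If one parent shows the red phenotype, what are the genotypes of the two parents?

Observed offspring: 111 red, 37 yellow
The observed ratio simplifies to 3:1. Yellow (rr) offspring appear, so each parent must contribute one r allele. The parent stated to show red carries R, so it is Rr. The other parent is then either Rr or rr: Rr × rr would give a 1:1 split, whereas Rr × Rr gives 3:1 — matching the data. So both parents are heterozygous (Rr × Rr).
Parent genotypes: Rr × Rr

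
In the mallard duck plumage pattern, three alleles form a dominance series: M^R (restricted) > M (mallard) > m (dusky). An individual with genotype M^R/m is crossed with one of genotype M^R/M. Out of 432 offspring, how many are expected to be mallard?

Cross: M^R/m × M^R/M
Allele dominance: M^R > M > m
Offspring genotypes: 1 M^R/M^R, 1 M^R/M, 1 M^R/m, 1 M/m
Phenotype counts: 3 restricted, 1 mallard
mallard: 1 out of 4 → fraction 1/4
Expected count = 1/4 × 432 = 108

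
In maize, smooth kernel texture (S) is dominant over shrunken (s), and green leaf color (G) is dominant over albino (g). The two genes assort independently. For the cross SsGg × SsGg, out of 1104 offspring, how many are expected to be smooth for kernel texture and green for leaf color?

Dihybrid cross SsGg × SsGg — consider each gene separately:
kernel texture: Ss × Ss → 1 SS, 2 Ss, 1 ss → 3 S_ : 1 ss (out of 4)
leaf color: Gg × Gg → 1 GG, 2 Gg, 1 gg → 3 G_ : 1 gg (out of 4)
Looking for: smooth (S_) and green (G_)
P(smooth) = 3/4, P(green) = 3/4
P(both) = 3/4 × 3/4 = 9/16
Expected count = 9/16 × 1104 = 621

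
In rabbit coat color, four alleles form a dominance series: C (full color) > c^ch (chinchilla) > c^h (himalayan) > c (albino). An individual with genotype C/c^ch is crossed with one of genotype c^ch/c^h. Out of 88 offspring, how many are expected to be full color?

Cross: C/c^ch × c^ch/c^h
Allele dominance: C > c^ch > c^h > c
Offspring genotypes: 1 C/c^ch, 1 C/c^h, 1 c^ch/c^ch, 1 c^ch/c^h
Phenotype counts: 2 full color, 2 chinchilla
full color: 2 out of 4 → fraction 1/2
Expected count = 1/2 × 88 = 44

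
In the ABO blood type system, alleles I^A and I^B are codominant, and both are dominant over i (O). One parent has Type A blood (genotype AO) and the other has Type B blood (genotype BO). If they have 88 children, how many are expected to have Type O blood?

Cross: AO × BO
Possible offspring genotypes: 1 AB, 1 AO, 1 BO, 1 OO
Blood type counts: 1 Type AB, 1 Type A, 1 Type B, 1 Type O
Probability of Type O: 1/4
Expected count = 1/4 × 88 = 22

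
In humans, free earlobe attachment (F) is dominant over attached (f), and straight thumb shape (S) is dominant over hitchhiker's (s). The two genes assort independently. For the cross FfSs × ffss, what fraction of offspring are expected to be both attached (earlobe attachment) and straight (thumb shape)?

Dihybrid cross FfSs × ffss — consider each gene separately:
earlobe attachment: Ff × ff → 2 Ff, 2 ff → 2 F_ : 2 ff (out of 4)
thumb shape: Ss × ss → 2 Ss, 2 ss → 2 S_ : 2 ss (out of 4)
Looking for: attached (ff) and straight (S_)
P(attached) = 2/4, P(straight) = 2/4
P(both) = 2/4 × 2/4 = 4/16 = 1/4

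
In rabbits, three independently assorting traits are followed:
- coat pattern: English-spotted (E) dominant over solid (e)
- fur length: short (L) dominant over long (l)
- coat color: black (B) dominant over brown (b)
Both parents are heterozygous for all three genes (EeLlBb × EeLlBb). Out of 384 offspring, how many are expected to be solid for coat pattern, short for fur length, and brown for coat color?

Trihybrid cross: EeLlBb × EeLlBb
Each trait segregates independently with a 3:1 phenotypic ratio, so each gene contributes 3/4 (dominant) or 1/4 (recessive).
Target: solid (coat pattern), short (fur length), brown (coat color)
Probability = product of independent per-trait probabilities
= 1/4 × 3/4 × 1/4 = 3/64
Expected count = 3/64 × 384 = 18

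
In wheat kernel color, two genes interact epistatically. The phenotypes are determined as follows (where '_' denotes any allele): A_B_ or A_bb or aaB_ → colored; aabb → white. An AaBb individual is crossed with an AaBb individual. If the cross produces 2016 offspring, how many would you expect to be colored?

Cross: AaBb × AaBb — consider each gene separately:
A gene: Aa × Aa → 1 AA, 2 Aa, 1 aa → 3 A_ : 1 aa (out of 4)
B gene: Bb × Bb → 1 BB, 2 Bb, 1 bb → 3 B_ : 1 bb (out of 4)
Genotype classes (out of 4 × 4 = 16): A_B_ = 3×3 = 9; A_bb = 3×1 = 3; aaB_ = 1×3 = 3; aabb = 1×1 = 1
Apply the phenotype rules: A_B_ (9) + A_bb (3) + aaB_ (3) → colored; aabb (1) → white
Phenotype counts (out of 16): 15 colored, 1 white
colored: 15 out of 16 → fraction 15/16
Expected count = 15/16 × 2016 = 1890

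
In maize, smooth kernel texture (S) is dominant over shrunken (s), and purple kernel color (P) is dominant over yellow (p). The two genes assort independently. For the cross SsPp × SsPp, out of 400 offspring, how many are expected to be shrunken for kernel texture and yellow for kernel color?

Dihybrid cross SsPp × SsPp — consider each gene separately:
kernel texture: Ss × Ss → 1 SS, 2 Ss, 1 ss → 3 S_ : 1 ss (out of 4)
kernel color: Pp × Pp → 1 PP, 2 Pp, 1 pp → 3 P_ : 1 pp (out of 4)
Looking for: shrunken (ss) and yellow (pp)
P(shrunken) = 1/4, P(yellow) = 1/4
P(both) = 1/4 × 1/4 = 1/16
Expected count = 1/16 × 400 = 25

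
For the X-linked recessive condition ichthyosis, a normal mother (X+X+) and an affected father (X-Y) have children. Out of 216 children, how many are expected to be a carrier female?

Cross: X+X+ × X-Y
Offspring: 2 X+X-, 2 X+Y
Probability of a carrier female: 2/4 = 1/2
Expected count = 1/2 × 216 = 108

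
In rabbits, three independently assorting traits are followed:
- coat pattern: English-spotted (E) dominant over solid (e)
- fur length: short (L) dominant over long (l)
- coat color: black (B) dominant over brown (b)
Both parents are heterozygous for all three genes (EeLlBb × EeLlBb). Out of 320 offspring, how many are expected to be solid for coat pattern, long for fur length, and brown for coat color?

Trihybrid cross: EeLlBb × EeLlBb
Each trait segregates independently with a 3:1 phenotypic ratio, so each gene contributes 3/4 (dominant) or 1/4 (recessive).
Target: solid (coat pattern), long (fur length), brown (coat color)
Probability = product of independent per-trait probabilities
= 1/4 × 1/4 × 1/4 = 1/64
Expected count = 1/64 × 320 = 5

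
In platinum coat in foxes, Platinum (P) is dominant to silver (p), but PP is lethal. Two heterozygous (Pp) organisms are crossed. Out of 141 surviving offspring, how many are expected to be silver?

Cross: Pp × Pp
Punnett square offspring (before lethality): 1 PP, 2 Pp, 1 pp
The PP genotype is lethal (embryos die); surviving offspring: 2 Pp, 1 pp
silver: 1 out of 3 → fraction 1/3
Expected count = 1/3 × 141 = 47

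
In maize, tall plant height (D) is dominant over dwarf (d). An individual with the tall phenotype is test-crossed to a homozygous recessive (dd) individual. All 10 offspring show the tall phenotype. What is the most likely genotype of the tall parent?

Test cross: ? × dd
All offspring are tall.
If the unknown parent were heterozygous (Dd), about half of 10 offspring would be dwarf; none are. The unknown parent is most likely homozygous dominant (DD).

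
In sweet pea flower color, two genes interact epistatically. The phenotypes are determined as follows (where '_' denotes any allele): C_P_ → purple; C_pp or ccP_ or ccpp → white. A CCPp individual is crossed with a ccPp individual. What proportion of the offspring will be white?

Cross: CCPp × ccPp — consider each gene separately:
C gene: CC × cc → 4 Cc → 4 C_ (out of 4)
P gene: Pp × Pp → 1 PP, 2 Pp, 1 pp → 3 P_ : 1 pp (out of 4)
Genotype classes (out of 4 × 4 = 16): C_P_ = 4×3 = 12; C_pp = 4×1 = 4
Apply the phenotype rules: C_P_ (12) → purple; C_pp (4) → white
Phenotype counts (out of 16): 12 purple, 4 white
white: 4 out of 16
Probability: 4/16 = 1/4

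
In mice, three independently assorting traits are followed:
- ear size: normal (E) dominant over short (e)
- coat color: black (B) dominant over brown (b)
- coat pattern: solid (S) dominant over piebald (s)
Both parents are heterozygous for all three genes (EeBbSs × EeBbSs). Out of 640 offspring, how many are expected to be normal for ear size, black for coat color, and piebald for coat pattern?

Trihybrid cross: EeBbSs × EeBbSs
Each trait segregates independently with a 3:1 phenotypic ratio, so each gene contributes 3/4 (dominant) or 1/4 (recessive).
Target: normal (ear size), black (coat color), piebald (coat pattern)
Probability = product of independent per-trait probabilities
= 3/4 × 3/4 × 1/4 = 9/64
Expected count = 9/64 × 640 = 90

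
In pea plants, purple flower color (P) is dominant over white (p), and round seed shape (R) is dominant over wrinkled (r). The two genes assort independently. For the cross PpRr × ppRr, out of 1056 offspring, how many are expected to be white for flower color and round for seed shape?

Dihybrid cross PpRr × ppRr — consider each gene separately:
flower color: Pp × pp → 2 Pp, 2 pp → 2 P_ : 2 pp (out of 4)
seed shape: Rr × Rr → 1 RR, 2 Rr, 1 rr → 3 R_ : 1 rr (out of 4)
Looking for: white (pp) and round (R_)
P(white) = 2/4, P(round) = 3/4
P(both) = 2/4 × 3/4 = 6/16 = 3/8
Expected count = 3/8 × 1056 = 396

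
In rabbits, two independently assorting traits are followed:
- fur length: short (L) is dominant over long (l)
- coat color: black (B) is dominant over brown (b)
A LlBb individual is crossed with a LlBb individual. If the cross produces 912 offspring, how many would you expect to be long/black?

Dihybrid cross LlBb × LlBb — consider each gene separately:
fur length: Ll × Ll → 1 LL, 2 Ll, 1 ll → 3 L_ : 1 ll (out of 4)
coat color: Bb × Bb → 1 BB, 2 Bb, 1 bb → 3 B_ : 1 bb (out of 4)
Combine (counts out of 4 × 4 = 16): short/black (L_B_) = 3×3 = 9; short/brown (L_bb) = 3×1 = 3; long/black (llB_) = 1×3 = 3; long/brown (llbb) = 1×1 = 1
Phenotype counts (out of 16): 9 short/black, 3 short/brown, 3 long/black, 1 long/brown
long/black: 3 out of 16 → fraction 3/16
Expected count = 3/16 × 912 = 171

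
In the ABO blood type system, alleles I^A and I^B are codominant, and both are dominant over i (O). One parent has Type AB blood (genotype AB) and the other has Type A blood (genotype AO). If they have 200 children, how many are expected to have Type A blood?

Cross: AB × AO
Possible offspring genotypes: 1 AA, 1 AO, 1 AB, 1 BO
Blood type counts: 2 Type A, 1 Type AB, 1 Type B
Probability of Type A: 2/4 = 1/2
Expected count = 1/2 × 200 = 100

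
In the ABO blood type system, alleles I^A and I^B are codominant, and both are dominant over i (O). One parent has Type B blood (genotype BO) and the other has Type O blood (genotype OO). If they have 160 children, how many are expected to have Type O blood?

Cross: BO × OO
Possible offspring genotypes: 2 BO, 2 OO
Blood type counts: 2 Type B, 2 Type O
Probability of Type O: 2/4 = 1/2
Expected count = 1/2 × 160 = 80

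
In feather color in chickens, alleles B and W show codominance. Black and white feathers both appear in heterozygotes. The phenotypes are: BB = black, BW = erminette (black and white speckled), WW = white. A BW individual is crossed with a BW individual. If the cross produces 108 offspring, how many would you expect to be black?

Punnett square for BW × BW:
Offspring genotypes: 1 BB, 2 BW, 1 WW
Phenotype counts: 1 black, 2 erminette (black and white speckled), 1 white
black: 1 out of 4 → fraction 1/4
Expected count = 1/4 × 108 = 27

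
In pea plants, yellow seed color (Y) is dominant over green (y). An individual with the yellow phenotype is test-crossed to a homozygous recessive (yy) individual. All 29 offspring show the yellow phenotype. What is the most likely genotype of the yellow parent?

Test cross: ? × yy
All offspring are yellow.
If the unknown parent were heterozygous (Yy), about half of 29 offspring would be green; none are. The unknown parent is most likely homozygous dominant (YY).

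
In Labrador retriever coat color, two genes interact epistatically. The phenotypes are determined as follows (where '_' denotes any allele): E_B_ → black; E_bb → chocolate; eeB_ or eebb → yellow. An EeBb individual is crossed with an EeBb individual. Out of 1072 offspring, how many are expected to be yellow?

Cross: EeBb × EeBb — consider each gene separately:
E gene: Ee × Ee → 1 EE, 2 Ee, 1 ee → 3 E_ : 1 ee (out of 4)
B gene: Bb × Bb → 1 BB, 2 Bb, 1 bb → 3 B_ : 1 bb (out of 4)
Genotype classes (out of 4 × 4 = 16): E_B_ = 3×3 = 9; E_bb = 3×1 = 3; eeB_ = 1×3 = 3; eebb = 1×1 = 1
Apply the phenotype rules: E_B_ (9) → black; E_bb (3) → chocolate; eeB_ (3) + eebb (1) → yellow
Phenotype counts (out of 16): 9 black, 3 chocolate, 4 yellow
yellow: 4 out of 16 → fraction 1/4
Expected count = 1/4 × 1072 = 268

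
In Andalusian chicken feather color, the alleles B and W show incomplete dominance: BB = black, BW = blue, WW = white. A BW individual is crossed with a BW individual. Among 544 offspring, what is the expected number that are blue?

Punnett square for BW × BW:
Offspring genotypes: 1 BB, 2 BW, 1 WW
Phenotype counts: 1 black, 2 blue, 1 white
blue: 2 out of 4 → fraction 1/2
Expected count = 1/2 × 544 = 272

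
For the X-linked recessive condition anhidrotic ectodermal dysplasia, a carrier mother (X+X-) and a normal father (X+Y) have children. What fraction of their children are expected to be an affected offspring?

Cross: X+X- × X+Y
Offspring: 1 X+X+, 1 X+Y, 1 X+X-, 1 X-Y
Probability of an affected offspring: 1/4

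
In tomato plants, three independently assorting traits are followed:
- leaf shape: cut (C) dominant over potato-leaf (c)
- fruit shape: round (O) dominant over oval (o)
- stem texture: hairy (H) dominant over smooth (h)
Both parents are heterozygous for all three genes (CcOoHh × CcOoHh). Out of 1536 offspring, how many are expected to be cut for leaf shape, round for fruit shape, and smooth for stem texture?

Trihybrid cross: CcOoHh × CcOoHh
Each trait segregates independently with a 3:1 phenotypic ratio, so each gene contributes 3/4 (dominant) or 1/4 (recessive).
Target: cut (leaf shape), round (fruit shape), smooth (stem texture)
Probability = product of independent per-trait probabilities
= 3/4 × 3/4 × 1/4 = 9/64
Expected count = 9/64 × 1536 = 216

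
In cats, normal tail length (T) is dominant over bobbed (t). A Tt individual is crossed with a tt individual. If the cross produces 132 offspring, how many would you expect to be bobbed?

Punnett square for Tt × tt:
Offspring genotypes: 2 Tt, 2 tt
normal: 2, bobbed: 2
bobbed: 2 out of 4 → fraction 1/2
Expected count = 1/2 × 132 = 66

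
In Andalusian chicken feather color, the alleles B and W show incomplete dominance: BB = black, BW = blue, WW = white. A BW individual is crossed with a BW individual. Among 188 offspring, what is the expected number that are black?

Punnett square for BW × BW:
Offspring genotypes: 1 BB, 2 BW, 1 WW
Phenotype counts: 1 black, 2 blue, 1 white
black: 1 out of 4 → fraction 1/4
Expected count = 1/4 × 188 = 47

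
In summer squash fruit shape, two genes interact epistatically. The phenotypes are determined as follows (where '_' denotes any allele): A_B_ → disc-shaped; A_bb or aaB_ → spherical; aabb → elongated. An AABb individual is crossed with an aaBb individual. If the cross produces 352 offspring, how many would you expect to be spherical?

Cross: AABb × aaBb — consider each gene separately:
A gene: AA × aa → 4 Aa → 4 A_ (out of 4)
B gene: Bb × Bb → 1 BB, 2 Bb, 1 bb → 3 B_ : 1 bb (out of 4)
Genotype classes (out of 4 × 4 = 16): A_B_ = 4×3 = 12; A_bb = 4×1 = 4
Apply the phenotype rules: A_B_ (12) → disc-shaped; A_bb (4) → spherical
Phenotype counts (out of 16): 12 disc-shaped, 4 spherical
spherical: 4 out of 16 → fraction 1/4
Expected count = 1/4 × 352 = 88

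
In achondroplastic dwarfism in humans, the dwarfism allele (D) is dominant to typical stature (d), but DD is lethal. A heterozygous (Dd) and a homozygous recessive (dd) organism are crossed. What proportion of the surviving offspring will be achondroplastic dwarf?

Cross: Dd × dd
Punnett square offspring (before lethality): 2 Dd, 2 dd
No DD offspring are produced in this cross.
achondroplastic dwarf: 2 out of 4
Probability: 2/4 = 1/2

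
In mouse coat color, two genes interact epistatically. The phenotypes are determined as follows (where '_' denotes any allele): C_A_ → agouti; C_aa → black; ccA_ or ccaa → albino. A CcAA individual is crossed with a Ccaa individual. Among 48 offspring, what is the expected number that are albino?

Cross: CcAA × Ccaa — consider each gene separately:
C gene: Cc × Cc → 1 CC, 2 Cc, 1 cc → 3 C_ : 1 cc (out of 4)
A gene: AA × aa → 4 Aa → 4 A_ (out of 4)
Genotype classes (out of 4 × 4 = 16): C_A_ = 3×4 = 12; ccA_ = 1×4 = 4
Apply the phenotype rules: C_A_ (12) → agouti; ccA_ (4) → albino
Phenotype counts (out of 16): 12 agouti, 4 albino
albino: 4 out of 16 → fraction 1/4
Expected count = 1/4 × 48 = 12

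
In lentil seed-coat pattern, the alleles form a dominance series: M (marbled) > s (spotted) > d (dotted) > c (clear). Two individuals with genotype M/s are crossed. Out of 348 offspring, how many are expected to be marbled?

Cross: M/s × M/s
Allele dominance: M > s > d > c
Offspring genotypes: 1 M/M, 2 M/s, 1 s/s
Phenotype counts: 3 marbled, 1 spotted
marbled: 3 out of 4 → fraction 3/4
Expected count = 3/4 × 348 = 261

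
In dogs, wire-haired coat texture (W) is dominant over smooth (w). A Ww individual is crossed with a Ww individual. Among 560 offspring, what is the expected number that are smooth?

Punnett square for Ww × Ww:
Offspring genotypes: 1 WW, 2 Ww, 1 ww
wire-haired: 3, smooth: 1
smooth: 1 out of 4 → fraction 1/4
Expected count = 1/4 × 560 = 140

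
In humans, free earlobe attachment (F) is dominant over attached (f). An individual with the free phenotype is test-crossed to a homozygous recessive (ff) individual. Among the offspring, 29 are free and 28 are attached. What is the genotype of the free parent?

Test cross: ? × ff
Offspring: 29 free, 28 attached — approximately 1:1.
A 1:1 ratio in a test cross indicates the unknown parent is heterozygous (Ff).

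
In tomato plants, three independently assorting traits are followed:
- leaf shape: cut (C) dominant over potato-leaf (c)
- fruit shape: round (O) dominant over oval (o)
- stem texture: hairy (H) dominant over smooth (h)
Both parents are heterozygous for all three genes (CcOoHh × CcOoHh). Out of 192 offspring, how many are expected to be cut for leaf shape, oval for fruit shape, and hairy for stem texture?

Trihybrid cross: CcOoHh × CcOoHh
Each trait segregates independently with a 3:1 phenotypic ratio, so each gene contributes 3/4 (dominant) or 1/4 (recessive).
Target: cut (leaf shape), oval (fruit shape), hairy (stem texture)
Probability = product of independent per-trait probabilities
= 3/4 × 1/4 × 3/4 = 9/64
Expected count = 9/64 × 192 = 27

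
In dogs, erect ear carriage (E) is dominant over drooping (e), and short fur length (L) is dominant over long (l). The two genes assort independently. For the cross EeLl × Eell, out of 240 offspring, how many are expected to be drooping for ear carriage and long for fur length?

Dihybrid cross EeLl × Eell — consider each gene separately:
ear carriage: Ee × Ee → 1 EE, 2 Ee, 1 ee → 3 E_ : 1 ee (out of 4)
fur length: Ll × ll → 2 Ll, 2 ll → 2 L_ : 2 ll (out of 4)
Looking for: drooping (ee) and long (ll)
P(drooping) = 1/4, P(long) = 2/4
P(both) = 1/4 × 2/4 = 2/16 = 1/8
Expected count = 1/8 × 240 = 30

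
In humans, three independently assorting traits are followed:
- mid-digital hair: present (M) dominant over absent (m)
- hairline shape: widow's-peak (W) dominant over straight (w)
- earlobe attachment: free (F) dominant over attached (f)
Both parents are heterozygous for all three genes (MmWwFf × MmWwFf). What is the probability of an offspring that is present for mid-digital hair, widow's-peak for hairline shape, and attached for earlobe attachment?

Trihybrid cross: MmWwFf × MmWwFf
Each trait segregates independently with a 3:1 phenotypic ratio, so each gene contributes 3/4 (dominant) or 1/4 (recessive).
Target: present (mid-digital hair), widow's-peak (hairline shape), attached (earlobe attachment)
Probability = product of independent per-trait probabilities
= 3/4 × 3/4 × 1/4 = 9/64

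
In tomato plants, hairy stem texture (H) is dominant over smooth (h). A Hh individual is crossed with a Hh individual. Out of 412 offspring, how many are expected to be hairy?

Punnett square for Hh × Hh:
Offspring genotypes: 1 HH, 2 Hh, 1 hh
hairy: 3, smooth: 1
hairy: 3 out of 4 → fraction 3/4
Expected count = 3/4 × 412 = 309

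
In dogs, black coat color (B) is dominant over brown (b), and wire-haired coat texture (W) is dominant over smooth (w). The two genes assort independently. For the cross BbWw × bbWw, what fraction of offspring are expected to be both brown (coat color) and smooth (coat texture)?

Dihybrid cross BbWw × bbWw — consider each gene separately:
coat color: Bb × bb → 2 Bb, 2 bb → 2 B_ : 2 bb (out of 4)
coat texture: Ww × Ww → 1 WW, 2 Ww, 1 ww → 3 W_ : 1 ww (out of 4)
Looking for: brown (bb) and smooth (ww)
P(brown) = 2/4, P(smooth) = 1/4
P(both) = 2/4 × 1/4 = 2/16 = 1/8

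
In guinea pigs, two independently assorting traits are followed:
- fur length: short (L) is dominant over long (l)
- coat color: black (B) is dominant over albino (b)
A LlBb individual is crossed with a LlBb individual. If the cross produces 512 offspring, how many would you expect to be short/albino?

Dihybrid cross LlBb × LlBb — consider each gene separately:
fur length: Ll × Ll → 1 LL, 2 Ll, 1 ll → 3 L_ : 1 ll (out of 4)
coat color: Bb × Bb → 1 BB, 2 Bb, 1 bb → 3 B_ : 1 bb (out of 4)
Combine (counts out of 4 × 4 = 16): short/black (L_B_) = 3×3 = 9; short/albino (L_bb) = 3×1 = 3; long/black (llB_) = 1×3 = 3; long/albino (llbb) = 1×1 = 1
Phenotype counts (out of 16): 9 short/black, 3 short/albino, 3 long/black, 1 long/albino
short/albino: 3 out of 16 → fraction 3/16
Expected count = 3/16 × 512 = 96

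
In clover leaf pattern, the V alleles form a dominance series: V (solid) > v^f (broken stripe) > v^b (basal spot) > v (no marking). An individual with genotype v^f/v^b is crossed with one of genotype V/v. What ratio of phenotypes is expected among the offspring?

Cross: v^f/v^b × V/v
Allele dominance: V > v^f > v^b > v
Offspring genotypes: 1 V/v^f, 1 v^f/v, 1 V/v^b, 1 v^b/v
Phenotype counts: 2 solid, 1 broken stripe, 1 basal spot
Ratio: 2 solid : 1 broken stripe : 1 basal spot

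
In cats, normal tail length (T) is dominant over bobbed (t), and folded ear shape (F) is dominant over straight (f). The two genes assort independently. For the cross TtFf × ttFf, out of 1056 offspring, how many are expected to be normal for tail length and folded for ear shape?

Dihybrid cross TtFf × ttFf — consider each gene separately:
tail length: Tt × tt → 2 Tt, 2 tt → 2 T_ : 2 tt (out of 4)
ear shape: Ff × Ff → 1 FF, 2 Ff, 1 ff → 3 F_ : 1 ff (out of 4)
Looking for: normal (T_) and folded (F_)
P(normal) = 2/4, P(folded) = 3/4
P(both) = 2/4 × 3/4 = 6/16 = 3/8
Expected count = 3/8 × 1056 = 396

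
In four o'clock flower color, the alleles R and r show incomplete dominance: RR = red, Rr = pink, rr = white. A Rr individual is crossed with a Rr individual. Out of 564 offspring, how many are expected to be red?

Punnett square for Rr × Rr:
Offspring genotypes: 1 RR, 2 Rr, 1 rr
Phenotype counts: 1 red, 2 pink, 1 white
red: 1 out of 4 → fraction 1/4
Expected count = 1/4 × 564 = 141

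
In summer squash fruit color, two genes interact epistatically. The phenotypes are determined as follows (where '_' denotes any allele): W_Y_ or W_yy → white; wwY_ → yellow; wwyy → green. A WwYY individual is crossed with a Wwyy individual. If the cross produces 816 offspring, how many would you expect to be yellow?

Cross: WwYY × Wwyy — consider each gene separately:
W gene: Ww × Ww → 1 WW, 2 Ww, 1 ww → 3 W_ : 1 ww (out of 4)
Y gene: YY × yy → 4 Yy → 4 Y_ (out of 4)
Genotype classes (out of 4 × 4 = 16): W_Y_ = 3×4 = 12; wwY_ = 1×4 = 4
Apply the phenotype rules: W_Y_ (12) → white; wwY_ (4) → yellow
Phenotype counts (out of 16): 12 white, 4 yellow
yellow: 4 out of 16 → fraction 1/4
Expected count = 1/4 × 816 = 204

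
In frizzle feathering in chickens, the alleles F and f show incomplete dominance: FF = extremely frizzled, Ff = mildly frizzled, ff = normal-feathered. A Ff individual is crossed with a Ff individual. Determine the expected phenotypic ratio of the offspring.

Punnett square for Ff × Ff:
Offspring genotypes: 1 FF, 2 Ff, 1 ff
Phenotype counts: 1 extremely frizzled, 2 mildly frizzled, 1 normal-feathered
Ratio: 1 extremely frizzled : 2 mildly frizzled : 1 normal-feathered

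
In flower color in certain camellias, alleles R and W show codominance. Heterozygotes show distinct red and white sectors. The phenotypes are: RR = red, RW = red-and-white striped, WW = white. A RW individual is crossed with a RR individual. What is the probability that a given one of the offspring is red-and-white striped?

Punnett square for RW × RR:
Offspring genotypes: 2 RR, 2 RW
Phenotype counts: 2 red, 2 red-and-white striped
red-and-white striped: 2 out of 4
Probability: 2/4 = 1/2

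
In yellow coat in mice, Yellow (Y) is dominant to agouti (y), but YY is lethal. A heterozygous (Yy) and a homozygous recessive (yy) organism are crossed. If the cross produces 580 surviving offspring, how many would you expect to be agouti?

Cross: Yy × yy
Punnett square offspring (before lethality): 2 Yy, 2 yy
No YY offspring are produced in this cross.
agouti: 2 out of 4 → fraction 1/2
Expected count = 1/2 × 580 = 290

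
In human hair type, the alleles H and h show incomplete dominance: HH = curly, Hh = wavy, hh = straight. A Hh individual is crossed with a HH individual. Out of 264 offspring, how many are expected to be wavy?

Punnett square for Hh × HH:
Offspring genotypes: 2 HH, 2 Hh
Phenotype counts: 2 curly, 2 wavy
wavy: 2 out of 4 → fraction 1/2
Expected count = 1/2 × 264 = 132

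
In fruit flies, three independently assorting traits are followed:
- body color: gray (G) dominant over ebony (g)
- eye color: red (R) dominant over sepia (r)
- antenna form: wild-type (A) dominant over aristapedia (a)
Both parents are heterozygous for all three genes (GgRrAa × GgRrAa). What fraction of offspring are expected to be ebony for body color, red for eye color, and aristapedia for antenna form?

Trihybrid cross: GgRrAa × GgRrAa
Each trait segregates independently with a 3:1 phenotypic ratio, so each gene contributes 3/4 (dominant) or 1/4 (recessive).
Target: ebony (body color), red (eye color), aristapedia (antenna form)
Probability = product of independent per-trait probabilities
= 1/4 × 3/4 × 1/4 = 3/64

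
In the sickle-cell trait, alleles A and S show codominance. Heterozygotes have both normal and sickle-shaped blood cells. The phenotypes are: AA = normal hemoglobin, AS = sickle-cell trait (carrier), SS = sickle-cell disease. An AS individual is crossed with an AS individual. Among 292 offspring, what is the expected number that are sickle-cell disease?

Punnett square for AS × AS:
Offspring genotypes: 1 AA, 2 AS, 1 SS
Phenotype counts: 1 normal hemoglobin, 2 sickle-cell trait (carrier), 1 sickle-cell disease
sickle-cell disease: 1 out of 4 → fraction 1/4
Expected count = 1/4 × 292 = 73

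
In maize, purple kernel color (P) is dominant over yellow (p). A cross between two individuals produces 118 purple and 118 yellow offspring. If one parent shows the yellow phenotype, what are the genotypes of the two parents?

Observed offspring: 118 purple, 118 yellow
The observed ratio simplifies to 1:1. One parent shows yellow, so its genotype must be pp. A 1:1 offspring split requires the other parent to be heterozygous (Pp).
Parent genotypes: pp × Pp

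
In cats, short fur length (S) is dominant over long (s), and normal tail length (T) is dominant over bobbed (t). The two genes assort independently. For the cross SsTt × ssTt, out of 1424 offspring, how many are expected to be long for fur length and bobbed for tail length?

Dihybrid cross SsTt × ssTt — consider each gene separately:
fur length: Ss × ss → 2 Ss, 2 ss → 2 S_ : 2 ss (out of 4)
tail length: Tt × Tt → 1 TT, 2 Tt, 1 tt → 3 T_ : 1 tt (out of 4)
Looking for: long (ss) and bobbed (tt)
P(long) = 2/4, P(bobbed) = 1/4
P(both) = 2/4 × 1/4 = 2/16 = 1/8
Expected count = 1/8 × 1424 = 178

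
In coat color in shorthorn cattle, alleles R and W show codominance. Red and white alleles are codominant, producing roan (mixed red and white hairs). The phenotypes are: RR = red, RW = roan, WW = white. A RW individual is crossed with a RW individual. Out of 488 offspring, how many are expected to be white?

Punnett square for RW × RW:
Offspring genotypes: 1 RR, 2 RW, 1 WW
Phenotype counts: 1 red, 2 roan, 1 white
white: 1 out of 4 → fraction 1/4
Expected count = 1/4 × 488 = 122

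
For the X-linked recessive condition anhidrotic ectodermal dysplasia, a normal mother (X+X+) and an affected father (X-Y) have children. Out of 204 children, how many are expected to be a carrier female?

Cross: X+X+ × X-Y
Offspring: 2 X+X-, 2 X+Y
Probability of a carrier female: 2/4 = 1/2
Expected count = 1/2 × 204 = 102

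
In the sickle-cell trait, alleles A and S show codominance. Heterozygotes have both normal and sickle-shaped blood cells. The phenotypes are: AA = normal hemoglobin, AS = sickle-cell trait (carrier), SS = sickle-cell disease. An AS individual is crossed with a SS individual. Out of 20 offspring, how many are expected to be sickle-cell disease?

Punnett square for AS × SS:
Offspring genotypes: 2 AS, 2 SS
Phenotype counts: 2 sickle-cell trait (carrier), 2 sickle-cell disease
sickle-cell disease: 2 out of 4 → fraction 1/2
Expected count = 1/2 × 20 = 10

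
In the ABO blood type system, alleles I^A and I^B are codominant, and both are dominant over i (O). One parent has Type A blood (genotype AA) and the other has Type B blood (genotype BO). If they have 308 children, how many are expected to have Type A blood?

Cross: AA × BO
Possible offspring genotypes: 2 AB, 2 AO
Blood type counts: 2 Type AB, 2 Type A
Probability of Type A: 2/4 = 1/2
Expected count = 1/2 × 308 = 154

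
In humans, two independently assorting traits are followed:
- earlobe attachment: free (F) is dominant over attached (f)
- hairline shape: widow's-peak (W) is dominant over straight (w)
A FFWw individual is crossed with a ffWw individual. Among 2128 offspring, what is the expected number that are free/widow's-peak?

Dihybrid cross FFWw × ffWw — consider each gene separately:
earlobe attachment: FF × ff → 4 Ff → 4 F_ (out of 4)
hairline shape: Ww × Ww → 1 WW, 2 Ww, 1 ww → 3 W_ : 1 ww (out of 4)
Combine (counts out of 4 × 4 = 16): free/widow's-peak (F_W_) = 4×3 = 12; free/straight (F_ww) = 4×1 = 4
Phenotype counts (out of 16): 12 free/widow's-peak, 4 free/straight
free/widow's-peak: 12 out of 16 → fraction 3/4
Expected count = 3/4 × 2128 = 1596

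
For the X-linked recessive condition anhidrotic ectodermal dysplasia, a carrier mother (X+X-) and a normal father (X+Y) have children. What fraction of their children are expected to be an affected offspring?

Cross: X+X- × X+Y
Offspring: 1 X+X+, 1 X+Y, 1 X+X-, 1 X-Y
Probability of an affected offspring: 1/4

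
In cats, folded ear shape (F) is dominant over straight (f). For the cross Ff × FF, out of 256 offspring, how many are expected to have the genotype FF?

Punnett square for Ff × FF:
Offspring genotypes: 2 FF, 2 Ff
Total offspring: 4
Count with target: 2
Probability: 2/4 = 1/2
Expected count = 1/2 × 256 = 128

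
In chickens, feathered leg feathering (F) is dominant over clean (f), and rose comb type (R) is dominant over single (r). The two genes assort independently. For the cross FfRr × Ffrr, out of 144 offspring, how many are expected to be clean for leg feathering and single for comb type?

Dihybrid cross FfRr × Ffrr — consider each gene separately:
leg feathering: Ff × Ff → 1 FF, 2 Ff, 1 ff → 3 F_ : 1 ff (out of 4)
comb type: Rr × rr → 2 Rr, 2 rr → 2 R_ : 2 rr (out of 4)
Looking for: clean (ff) and single (rr)
P(clean) = 1/4, P(single) = 2/4
P(both) = 1/4 × 2/4 = 2/16 = 1/8
Expected count = 1/8 × 144 = 18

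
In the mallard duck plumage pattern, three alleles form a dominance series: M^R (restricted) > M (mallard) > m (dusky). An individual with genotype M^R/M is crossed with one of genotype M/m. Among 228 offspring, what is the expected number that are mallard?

Cross: M^R/M × M/m
Allele dominance: M^R > M > m
Offspring genotypes: 1 M^R/M, 1 M^R/m, 1 M/M, 1 M/m
Phenotype counts: 2 restricted, 2 mallard
mallard: 2 out of 4 → fraction 1/2
Expected count = 1/2 × 228 = 114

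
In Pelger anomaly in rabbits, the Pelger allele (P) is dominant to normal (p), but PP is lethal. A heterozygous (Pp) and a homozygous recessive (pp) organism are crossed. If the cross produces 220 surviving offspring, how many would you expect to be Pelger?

Cross: Pp × pp
Punnett square offspring (before lethality): 2 Pp, 2 pp
No PP offspring are produced in this cross.
Pelger: 2 out of 4 → fraction 1/2
Expected count = 1/2 × 220 = 110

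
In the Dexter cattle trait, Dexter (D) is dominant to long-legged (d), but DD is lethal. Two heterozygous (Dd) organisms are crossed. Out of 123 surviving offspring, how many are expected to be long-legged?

Cross: Dd × Dd
Punnett square offspring (before lethality): 1 DD, 2 Dd, 1 dd
The DD genotype is lethal (embryos die); surviving offspring: 2 Dd, 1 dd
long-legged: 1 out of 3 → fraction 1/3
Expected count = 1/3 × 123 = 41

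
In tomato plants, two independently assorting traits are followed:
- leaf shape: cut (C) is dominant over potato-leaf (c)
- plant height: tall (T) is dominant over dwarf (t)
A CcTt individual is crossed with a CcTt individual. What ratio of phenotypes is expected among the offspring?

Dihybrid cross CcTt × CcTt — consider each gene separately:
leaf shape: Cc × Cc → 1 CC, 2 Cc, 1 cc → 3 C_ : 1 cc (out of 4)
plant height: Tt × Tt → 1 TT, 2 Tt, 1 tt → 3 T_ : 1 tt (out of 4)
Combine (counts out of 4 × 4 = 16): cut/tall (C_T_) = 3×3 = 9; cut/dwarf (C_tt) = 3×1 = 3; potato-leaf/tall (ccT_) = 1×3 = 3; potato-leaf/dwarf (cctt) = 1×1 = 1
Phenotype counts (out of 16): 9 cut/tall, 3 cut/dwarf, 3 potato-leaf/tall, 1 potato-leaf/dwarf
Ratio: 9 cut/tall : 3 cut/dwarf : 3 potato-leaf/tall : 1 potato-leaf/dwarf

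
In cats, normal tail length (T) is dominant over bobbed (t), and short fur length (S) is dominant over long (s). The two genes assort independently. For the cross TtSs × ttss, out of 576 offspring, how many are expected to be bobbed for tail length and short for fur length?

Dihybrid cross TtSs × ttss — consider each gene separately:
tail length: Tt × tt → 2 Tt, 2 tt → 2 T_ : 2 tt (out of 4)
fur length: Ss × ss → 2 Ss, 2 ss → 2 S_ : 2 ss (out of 4)
Looking for: bobbed (tt) and short (S_)
P(bobbed) = 2/4, P(short) = 2/4
P(both) = 2/4 × 2/4 = 4/16 = 1/4
Expected count = 1/4 × 576 = 144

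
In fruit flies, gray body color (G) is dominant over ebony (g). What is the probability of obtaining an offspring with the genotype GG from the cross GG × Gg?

Punnett square for GG × Gg:
Offspring genotypes: 2 GG, 2 Gg
Total offspring: 4
Count with target: 2
Probability: 2/4 = 1/2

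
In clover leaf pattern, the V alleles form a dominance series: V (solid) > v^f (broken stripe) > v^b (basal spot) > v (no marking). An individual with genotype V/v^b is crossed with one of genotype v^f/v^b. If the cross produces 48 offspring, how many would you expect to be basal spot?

Cross: V/v^b × v^f/v^b
Allele dominance: V > v^f > v^b > v
Offspring genotypes: 1 V/v^f, 1 V/v^b, 1 v^f/v^b, 1 v^b/v^b
Phenotype counts: 2 solid, 1 broken stripe, 1 basal spot
basal spot: 1 out of 4 → fraction 1/4
Expected count = 1/4 × 48 = 12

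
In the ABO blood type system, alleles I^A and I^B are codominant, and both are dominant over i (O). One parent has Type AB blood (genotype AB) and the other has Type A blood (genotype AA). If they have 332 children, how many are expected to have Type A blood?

Cross: AB × AA
Possible offspring genotypes: 2 AA, 2 AB
Blood type counts: 2 Type A, 2 Type AB
Probability of Type A: 2/4 = 1/2
Expected count = 1/2 × 332 = 166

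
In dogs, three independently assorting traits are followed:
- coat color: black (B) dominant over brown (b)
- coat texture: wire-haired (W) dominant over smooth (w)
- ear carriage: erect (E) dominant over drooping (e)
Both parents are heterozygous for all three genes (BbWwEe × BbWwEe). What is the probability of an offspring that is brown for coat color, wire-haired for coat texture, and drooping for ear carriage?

Trihybrid cross: BbWwEe × BbWwEe
Each trait segregates independently with a 3:1 phenotypic ratio, so each gene contributes 3/4 (dominant) or 1/4 (recessive).
Target: brown (coat color), wire-haired (coat texture), drooping (ear carriage)
Probability = product of independent per-trait probabilities
= 1/4 × 3/4 × 1/4 = 3/64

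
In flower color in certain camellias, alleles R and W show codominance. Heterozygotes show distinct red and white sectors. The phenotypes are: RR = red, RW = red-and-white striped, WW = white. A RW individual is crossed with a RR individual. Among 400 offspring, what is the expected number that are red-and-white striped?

Punnett square for RW × RR:
Offspring genotypes: 2 RR, 2 RW
Phenotype counts: 2 red, 2 red-and-white striped
red-and-white striped: 2 out of 4 → fraction 1/2
Expected count = 1/2 × 400 = 200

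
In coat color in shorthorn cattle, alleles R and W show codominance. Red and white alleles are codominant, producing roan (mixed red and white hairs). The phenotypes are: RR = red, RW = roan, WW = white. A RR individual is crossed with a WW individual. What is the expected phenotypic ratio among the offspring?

Punnett square for RR × WW:
Offspring genotypes: 4 RW
Phenotype counts: 4 roan
Ratio: all roan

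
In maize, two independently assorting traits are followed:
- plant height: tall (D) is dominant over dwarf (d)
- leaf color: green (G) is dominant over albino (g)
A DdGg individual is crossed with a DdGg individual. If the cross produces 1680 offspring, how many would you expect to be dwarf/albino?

Dihybrid cross DdGg × DdGg — consider each gene separately:
plant height: Dd × Dd → 1 DD, 2 Dd, 1 dd → 3 D_ : 1 dd (out of 4)
leaf color: Gg × Gg → 1 GG, 2 Gg, 1 gg → 3 G_ : 1 gg (out of 4)
Combine (counts out of 4 × 4 = 16): tall/green (D_G_) = 3×3 = 9; tall/albino (D_gg) = 3×1 = 3; dwarf/green (ddG_) = 1×3 = 3; dwarf/albino (ddgg) = 1×1 = 1
Phenotype counts (out of 16): 9 tall/green, 3 tall/albino, 3 dwarf/green, 1 dwarf/albino
dwarf/albino: 1 out of 16 → fraction 1/16
Expected count = 1/16 × 1680 = 105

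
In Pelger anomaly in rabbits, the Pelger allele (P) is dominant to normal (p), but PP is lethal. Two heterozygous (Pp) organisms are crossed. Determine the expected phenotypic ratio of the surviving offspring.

Cross: Pp × Pp
Punnett square offspring (before lethality): 1 PP, 2 Pp, 1 pp
The PP genotype is lethal (embryos die); surviving offspring: 2 Pp, 1 pp
Ratio: 2 Pelger : 1 normal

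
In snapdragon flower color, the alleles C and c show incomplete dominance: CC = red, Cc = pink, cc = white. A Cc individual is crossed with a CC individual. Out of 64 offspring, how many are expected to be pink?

Punnett square for Cc × CC:
Offspring genotypes: 2 CC, 2 Cc
Phenotype counts: 2 red, 2 pink
pink: 2 out of 4 → fraction 1/2
Expected count = 1/2 × 64 = 32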